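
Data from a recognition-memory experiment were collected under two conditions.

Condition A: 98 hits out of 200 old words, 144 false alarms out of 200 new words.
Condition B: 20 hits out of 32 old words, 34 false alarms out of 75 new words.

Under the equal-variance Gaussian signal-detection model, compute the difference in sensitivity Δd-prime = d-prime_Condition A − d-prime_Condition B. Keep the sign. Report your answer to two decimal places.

Δd-prime = -1.04

Condition A: z(0.4900) = -0.025, z(0.7200) = 0.583, d' = -0.608
Condition B: z(0.6250) = 0.319, z(0.4533) = -0.117, d' = 0.436
Δd' = d'_Condition A − d'_Condition B = -0.608 − 0.436 = -1.044
Condition B has the higher sensitivity.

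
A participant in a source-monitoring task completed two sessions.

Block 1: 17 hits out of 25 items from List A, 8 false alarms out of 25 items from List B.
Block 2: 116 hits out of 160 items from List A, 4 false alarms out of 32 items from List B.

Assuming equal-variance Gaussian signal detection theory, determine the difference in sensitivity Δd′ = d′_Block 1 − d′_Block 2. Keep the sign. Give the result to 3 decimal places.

Block 1: z(0.6800) = 0.4677, z(0.3200) = -0.4677, d' = 0.9354
Block 2: z(0.7250) = 0.5978, z(0.1250) = -1.1503, d' = 1.7481
Δd' = d'_Block 1 − d'_Block 2 = 0.9354 − 1.7481 = -0.8127
Block 2 has the higher sensitivity.

Δd′ = -0.813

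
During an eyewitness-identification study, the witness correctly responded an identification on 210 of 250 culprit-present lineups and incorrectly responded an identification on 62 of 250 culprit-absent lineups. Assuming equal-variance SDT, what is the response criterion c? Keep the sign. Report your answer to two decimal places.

H = 210/250 = 0.8400
FA = 62/250 = 0.2480
z(0.8400) = 0.9945, z(0.2480) = -0.6808
c = −½·[z(H) + z(FA)] = −0.5 × (0.9945 + (-0.6808)) = -0.15685

c = -0.16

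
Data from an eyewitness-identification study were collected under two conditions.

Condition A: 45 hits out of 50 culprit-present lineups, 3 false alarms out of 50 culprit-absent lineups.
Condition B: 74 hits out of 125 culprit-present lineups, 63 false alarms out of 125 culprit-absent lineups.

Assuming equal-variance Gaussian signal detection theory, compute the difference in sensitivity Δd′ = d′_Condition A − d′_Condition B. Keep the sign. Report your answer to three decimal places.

Condition A: z(0.9000) = 1.2816, z(0.0600) = -1.5548, d' = 2.8364
Condition B: z(0.5920) = 0.2327, z(0.5040) = 0.0100, d' = 0.2227
Δd' = d'_Condition A − d'_Condition B = 2.8364 − 0.2227 = 2.6137
Condition A has the higher sensitivity.

Δd′ = 2.614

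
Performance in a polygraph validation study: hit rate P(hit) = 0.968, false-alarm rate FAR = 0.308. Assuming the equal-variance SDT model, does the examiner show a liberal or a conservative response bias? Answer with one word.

liberal

z(H) = 1.852, z(FA) = -0.502
c = −½·(z(H) + z(FA)) = -0.675
c < 0 → liberal criterion (biased toward responding “yes”).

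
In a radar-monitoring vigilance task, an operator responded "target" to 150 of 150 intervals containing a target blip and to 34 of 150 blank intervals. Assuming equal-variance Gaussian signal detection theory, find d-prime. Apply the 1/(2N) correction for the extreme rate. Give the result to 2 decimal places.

The hit rate is 150/150 = 1, so apply the 1/(2N) correction: H → 1 − 1/(2·150) = 0.99667.
z(H) = z(0.99667) = 2.713
z(FA) = z(0.22667) = -0.750
d' = 2.713 − (-0.750) = 3.463

d-prime = 3.46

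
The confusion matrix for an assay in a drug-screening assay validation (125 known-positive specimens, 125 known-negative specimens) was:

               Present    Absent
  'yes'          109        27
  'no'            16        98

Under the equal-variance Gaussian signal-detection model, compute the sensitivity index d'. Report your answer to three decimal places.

H = 109/125 = 0.8720
FA = 27/125 = 0.2160
Φ⁻¹(H) = Φ⁻¹(0.8720) = 1.1359
Φ⁻¹(FA) = Φ⁻¹(0.2160) = -0.7858
d' = z(H) − z(FA) = 1.1359 − (-0.7858) = 1.9217

d' = 1.922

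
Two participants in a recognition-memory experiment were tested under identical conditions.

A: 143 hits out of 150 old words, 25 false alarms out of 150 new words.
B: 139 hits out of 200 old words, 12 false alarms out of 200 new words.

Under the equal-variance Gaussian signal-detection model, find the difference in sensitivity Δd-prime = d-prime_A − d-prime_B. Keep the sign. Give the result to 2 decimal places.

Δd-prime = 0.58

A: z(0.9533) = 1.678, z(0.1667) = -0.967, d' = 2.645
B: z(0.6950) = 0.510, z(0.0600) = -1.555, d' = 2.065
Δd' = d'_A − d'_B = 2.645 − 2.065 = 0.580
A has the higher sensitivity.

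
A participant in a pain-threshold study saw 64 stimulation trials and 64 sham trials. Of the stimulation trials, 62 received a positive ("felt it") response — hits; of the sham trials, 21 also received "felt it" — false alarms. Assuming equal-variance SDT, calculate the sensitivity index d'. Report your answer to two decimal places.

H = 62/64 = 0.9688
FA = 21/64 = 0.3281
z(H) = z(0.9688) = 1.863
z(FA) = z(0.3281) = -0.445
d' = z(H) − z(FA) = 1.863 − (-0.445) = 2.308

d' = 2.31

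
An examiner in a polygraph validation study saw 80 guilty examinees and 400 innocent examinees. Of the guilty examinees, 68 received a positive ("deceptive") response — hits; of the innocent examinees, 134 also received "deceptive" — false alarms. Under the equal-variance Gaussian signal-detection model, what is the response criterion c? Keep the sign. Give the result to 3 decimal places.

H = 68/80 = 0.8500
FA = 134/400 = 0.3350
z(H) = z(0.8500) = 1.0364
z(FA) = z(0.3350) = -0.4261
c = −½·[z(H) + z(FA)] = −0.5 × (1.0364 + (-0.4261)) = -0.30515

c = -0.305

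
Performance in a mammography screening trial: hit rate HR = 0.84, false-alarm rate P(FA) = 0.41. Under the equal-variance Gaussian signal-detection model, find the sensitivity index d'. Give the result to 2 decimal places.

d' = 1.22

z(H) = 0.994
z(FA) = -0.228
d' = z(H) − z(FA) = 0.994 − (-0.228) = 1.222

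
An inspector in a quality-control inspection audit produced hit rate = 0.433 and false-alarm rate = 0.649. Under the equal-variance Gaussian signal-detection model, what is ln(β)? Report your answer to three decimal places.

ln β = 0.059

z(0.433) = -0.1687, z(0.649) = 0.3826
ln β = −½·[z(H)² − z(FA)²] = −0.5 × (0.0285 − 0.1464) = 0.05895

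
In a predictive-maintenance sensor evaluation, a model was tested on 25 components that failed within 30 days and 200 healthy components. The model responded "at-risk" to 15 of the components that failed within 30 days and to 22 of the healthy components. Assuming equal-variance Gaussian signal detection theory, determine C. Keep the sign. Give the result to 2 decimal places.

C = 0.49

H = 15/25 = 0.6000
FA = 22/200 = 0.1100
z(0.6000) = 0.2533, z(0.1100) = -1.2265
c = −½·[z(H) + z(FA)] = −0.5 × (0.2533 + (-1.2265)) = 0.4866
c > 0: the model has a conservative response bias.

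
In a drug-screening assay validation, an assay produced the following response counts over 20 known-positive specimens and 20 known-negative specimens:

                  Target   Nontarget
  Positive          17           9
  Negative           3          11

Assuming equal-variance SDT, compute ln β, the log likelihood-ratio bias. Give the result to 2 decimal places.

ln β = -0.53

H = 17/20 = 0.8500
FA = 9/20 = 0.4500
z(H) = z(0.8500) = 1.036
z(FA) = z(0.4500) = -0.126
ln β = −½·[z(H)² − z(FA)²] = −0.5 × (1.073 − 0.016) = -0.5285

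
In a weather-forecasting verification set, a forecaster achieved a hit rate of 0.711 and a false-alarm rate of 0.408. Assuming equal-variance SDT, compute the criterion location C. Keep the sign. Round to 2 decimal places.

C = -0.16

Φ⁻¹(0.711) = 0.5563, Φ⁻¹(0.408) = -0.2327
c = −½·[z(H) + z(FA)] = −0.5 × (0.5563 + (-0.2327)) = -0.1618
c < 0: the forecaster has a liberal response bias.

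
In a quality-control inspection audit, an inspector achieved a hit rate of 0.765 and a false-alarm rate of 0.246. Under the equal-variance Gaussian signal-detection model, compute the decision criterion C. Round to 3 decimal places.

C = -0.018

z(H) = z(0.765) = 0.7225
z(FA) = z(0.246) = -0.6871
c = −½·[z(H) + z(FA)] = −0.5 × (0.7225 + (-0.6871)) = -0.0177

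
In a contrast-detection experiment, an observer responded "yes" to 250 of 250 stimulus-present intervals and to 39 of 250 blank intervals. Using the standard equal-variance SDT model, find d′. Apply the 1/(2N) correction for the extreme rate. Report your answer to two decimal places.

d′ = 3.89

The hit rate is 250/250 = 1, so apply the 1/(2N) correction: H → 1 − 1/(2·250) = 0.99800.
z(H) = z(0.99800) = 2.878
z(FA) = z(0.15600) = -1.011
d' = 2.878 − (-1.011) = 3.889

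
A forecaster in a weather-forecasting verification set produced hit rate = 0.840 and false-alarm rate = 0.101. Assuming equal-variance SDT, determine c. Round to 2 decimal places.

z(H) = 0.994
z(FA) = -1.276
c = −½·[z(H) + z(FA)] = −0.5 × (0.994 + (-1.276)) = 0.141
c > 0: the forecaster has a conservative response bias.

c = 0.14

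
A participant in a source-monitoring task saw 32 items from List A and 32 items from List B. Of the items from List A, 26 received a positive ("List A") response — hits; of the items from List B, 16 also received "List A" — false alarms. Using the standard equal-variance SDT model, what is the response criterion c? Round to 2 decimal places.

H = 26/32 = 0.8125
FA = 16/32 = 0.5000
z(H) = z(0.8125) = 0.8871
z(FA) = z(0.5000) = 0.0000
c = −½·[z(H) + z(FA)] = −0.5 × (0.8871 + 0.0000) = -0.44355

c = -0.44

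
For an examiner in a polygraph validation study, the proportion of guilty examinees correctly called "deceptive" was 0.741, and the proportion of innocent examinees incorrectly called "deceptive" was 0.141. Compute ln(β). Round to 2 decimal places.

ln β = 0.37

Φ⁻¹(H) = Φ⁻¹(0.741) = 0.646
Φ⁻¹(FA) = Φ⁻¹(0.141) = -1.076
ln β = −½·[z(H)² − z(FA)²] = −0.5 × (0.417 − 1.158) = 0.3705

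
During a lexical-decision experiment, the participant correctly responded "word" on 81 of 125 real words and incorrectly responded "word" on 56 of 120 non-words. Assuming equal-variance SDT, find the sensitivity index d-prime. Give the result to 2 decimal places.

d-prime = 0.46

H = 81/125 = 0.6480
FA = 56/120 = 0.4667
Φ⁻¹(0.6480) = 0.380, Φ⁻¹(0.4667) = -0.084
d' = z(H) − z(FA) = 0.380 − (-0.084) = 0.464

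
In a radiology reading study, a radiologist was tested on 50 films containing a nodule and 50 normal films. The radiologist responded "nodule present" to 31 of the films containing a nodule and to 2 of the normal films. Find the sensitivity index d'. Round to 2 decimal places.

H = 31/50 = 0.6200
FA = 2/50 = 0.0400
z(0.6200) = 0.305, z(0.0400) = -1.751
d' = z(H) − z(FA) = 0.305 − (-1.751) = 2.056

d' = 2.06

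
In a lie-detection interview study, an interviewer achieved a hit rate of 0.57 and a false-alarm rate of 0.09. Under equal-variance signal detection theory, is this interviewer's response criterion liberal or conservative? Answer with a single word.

z(H) = 0.176, z(FA) = -1.341
c = −½·(z(H) + z(FA)) = 0.5825
c > 0 → conservative criterion (biased toward responding “no”).

conservative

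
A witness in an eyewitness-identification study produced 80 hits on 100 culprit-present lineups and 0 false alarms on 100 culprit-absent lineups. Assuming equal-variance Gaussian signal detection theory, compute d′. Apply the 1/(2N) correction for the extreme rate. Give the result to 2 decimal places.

d′ = 3.42

The false-alarm rate is 0/100 = 0, so apply the 1/(2N) correction: FA → 1/(2·100) = 0.00500.
z(H) = z(0.80000) = 0.842
z(FA) = z(0.00500) = -2.576
d' = 0.842 − (-2.576) = 3.418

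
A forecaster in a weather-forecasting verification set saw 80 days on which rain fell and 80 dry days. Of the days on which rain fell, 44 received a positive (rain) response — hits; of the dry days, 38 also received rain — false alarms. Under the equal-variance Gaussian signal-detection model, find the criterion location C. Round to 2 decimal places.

H = 44/80 = 0.5500
FA = 38/80 = 0.4750
Φ⁻¹(H) = Φ⁻¹(0.5500) = 0.1257
Φ⁻¹(FA) = Φ⁻¹(0.4750) = -0.0627
c = −½·[z(H) + z(FA)] = −0.5 × (0.1257 + (-0.0627)) = -0.0315

C = -0.03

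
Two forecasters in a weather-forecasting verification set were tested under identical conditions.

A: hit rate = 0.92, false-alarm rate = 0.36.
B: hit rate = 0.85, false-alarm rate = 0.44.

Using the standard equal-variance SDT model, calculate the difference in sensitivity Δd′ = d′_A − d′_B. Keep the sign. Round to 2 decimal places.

Δd′ = 0.58

A: z(0.92) = 1.405, z(0.36) = -0.358, d' = 1.763
B: z(0.85) = 1.036, z(0.44) = -0.151, d' = 1.187
Δd' = d'_A − d'_B = 1.763 − 1.187 = 0.576
A has the higher sensitivity.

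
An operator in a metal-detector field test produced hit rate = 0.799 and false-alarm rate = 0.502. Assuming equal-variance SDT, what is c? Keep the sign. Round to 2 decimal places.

z(H) = 0.8381
z(FA) = 0.0050
c = −½·[z(H) + z(FA)] = −0.5 × (0.8381 + 0.0050) = -0.42155
c < 0: the operator has a liberal response bias.

c = -0.42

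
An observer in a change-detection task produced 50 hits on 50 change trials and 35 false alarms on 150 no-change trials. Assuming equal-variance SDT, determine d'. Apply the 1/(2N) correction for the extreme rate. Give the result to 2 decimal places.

The hit rate is 50/50 = 1, so apply the 1/(2N) correction: H → 1 − 1/(2·50) = 0.99000.
z(H) = z(0.99000) = 2.326
z(FA) = z(0.23333) = -0.728
d' = 2.326 − (-0.728) = 3.054

d' = 3.05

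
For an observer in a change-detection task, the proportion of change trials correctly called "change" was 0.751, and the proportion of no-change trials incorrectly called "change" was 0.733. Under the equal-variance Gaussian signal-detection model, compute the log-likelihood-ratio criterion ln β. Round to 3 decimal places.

ln β = -0.036

z(H) = z(0.751) = 0.6776
z(FA) = z(0.733) = 0.6219
ln β = −½·[z(H)² − z(FA)²] = −0.5 × (0.4591 − 0.3868) = -0.03615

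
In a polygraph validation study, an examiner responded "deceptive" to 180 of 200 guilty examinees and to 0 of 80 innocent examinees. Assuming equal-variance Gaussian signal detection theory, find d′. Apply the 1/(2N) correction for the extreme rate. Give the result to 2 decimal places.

The false-alarm rate is 0/80 = 0, so apply the 1/(2N) correction: FA → 1/(2·80) = 0.00625.
z(H) = z(0.90000) = 1.282
z(FA) = z(0.00625) = -2.498
d' = 1.282 − (-2.498) = 3.780

d′ = 3.78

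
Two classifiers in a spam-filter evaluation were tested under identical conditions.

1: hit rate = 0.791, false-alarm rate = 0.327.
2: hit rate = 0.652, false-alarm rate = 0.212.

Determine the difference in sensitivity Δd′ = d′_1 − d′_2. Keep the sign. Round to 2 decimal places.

1: z(0.791) = 0.810, z(0.327) = -0.448, d' = 1.258
2: z(0.652) = 0.391, z(0.212) = -0.800, d' = 1.191
Δd' = d'_1 − d'_2 = 1.258 − 1.191 = 0.067
1 has the higher sensitivity.

Δd′ = 0.07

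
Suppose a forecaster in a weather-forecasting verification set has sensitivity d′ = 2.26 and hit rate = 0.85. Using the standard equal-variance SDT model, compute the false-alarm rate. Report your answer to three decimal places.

false-alarm rate = 0.111

z(hit rate) = z(0.85) = 1.0364
z(FA) = z(H) − d' = 1.0364 − 2.26 = -1.2236
false-alarm rate = Φ(-1.2236) = 0.1106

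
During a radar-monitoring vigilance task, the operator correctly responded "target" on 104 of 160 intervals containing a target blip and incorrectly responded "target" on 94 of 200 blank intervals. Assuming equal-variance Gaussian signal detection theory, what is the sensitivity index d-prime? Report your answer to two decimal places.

d-prime = 0.46

H = 104/160 = 0.6500
FA = 94/200 = 0.4700
z(H) = 0.385
z(FA) = -0.075
d' = z(H) − z(FA) = 0.385 − (-0.075) = 0.460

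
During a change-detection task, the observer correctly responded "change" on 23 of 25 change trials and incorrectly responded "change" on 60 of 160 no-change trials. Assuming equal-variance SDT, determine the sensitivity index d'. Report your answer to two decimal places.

H = 23/25 = 0.9200
FA = 60/160 = 0.3750
z(0.9200) = 1.405, z(0.3750) = -0.319
d' = z(H) − z(FA) = 1.405 − (-0.319) = 1.724

d' = 1.72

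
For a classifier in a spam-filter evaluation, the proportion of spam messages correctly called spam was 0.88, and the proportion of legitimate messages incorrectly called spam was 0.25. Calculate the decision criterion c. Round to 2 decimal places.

c = -0.25

z(H) = z(0.88) = 1.175
z(FA) = z(0.25) = -0.674
c = −½·[z(H) + z(FA)] = −0.5 × (1.175 + (-0.674)) = -0.2505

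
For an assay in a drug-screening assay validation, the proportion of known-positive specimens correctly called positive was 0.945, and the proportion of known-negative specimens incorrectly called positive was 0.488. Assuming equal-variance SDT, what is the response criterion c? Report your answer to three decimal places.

z(H) = z(0.945) = 1.5982
z(FA) = z(0.488) = -0.0301
c = −½·[z(H) + z(FA)] = −0.5 × (1.5982 + (-0.0301)) = -0.78405

c = -0.784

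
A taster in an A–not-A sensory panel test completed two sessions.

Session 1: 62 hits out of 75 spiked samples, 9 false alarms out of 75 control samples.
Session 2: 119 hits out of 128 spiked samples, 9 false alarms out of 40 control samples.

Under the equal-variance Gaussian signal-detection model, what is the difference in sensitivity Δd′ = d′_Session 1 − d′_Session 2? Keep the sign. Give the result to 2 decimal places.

Δd′ = -0.11

Session 1: z(0.8267) = 0.941, z(0.1200) = -1.175, d' = 2.116
Session 2: z(0.9297) = 1.474, z(0.2250) = -0.755, d' = 2.229
Δd' = d'_Session 1 − d'_Session 2 = 2.116 − 2.229 = -0.113
Session 2 has the higher sensitivity.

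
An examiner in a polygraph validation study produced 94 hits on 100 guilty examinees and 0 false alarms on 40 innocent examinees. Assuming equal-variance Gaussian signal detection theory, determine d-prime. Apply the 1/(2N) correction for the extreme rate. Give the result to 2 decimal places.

d-prime = 3.80

The false-alarm rate is 0/40 = 0, so apply the 1/(2N) correction: FA → 1/(2·40) = 0.01250.
z(H) = z(0.94000) = 1.555
z(FA) = z(0.01250) = -2.241
d' = 1.555 − (-2.241) = 3.796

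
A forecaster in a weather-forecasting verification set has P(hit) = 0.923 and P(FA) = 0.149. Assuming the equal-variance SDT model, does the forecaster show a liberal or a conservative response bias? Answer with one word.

z(H) = 1.426, z(FA) = -1.041
c = −½·(z(H) + z(FA)) = -0.1925
c < 0 → liberal criterion (biased toward responding “yes”).

liberal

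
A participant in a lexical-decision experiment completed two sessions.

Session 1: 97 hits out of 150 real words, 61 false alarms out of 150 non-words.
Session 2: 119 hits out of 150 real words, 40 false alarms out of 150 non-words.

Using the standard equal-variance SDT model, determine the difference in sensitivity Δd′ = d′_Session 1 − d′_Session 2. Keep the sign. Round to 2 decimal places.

Session 1: z(0.6467) = 0.376, z(0.4067) = -0.236, d' = 0.612
Session 2: z(0.7933) = 0.818, z(0.2667) = -0.623, d' = 1.441
Δd' = d'_Session 1 − d'_Session 2 = 0.612 − 1.441 = -0.829
Session 2 has the higher sensitivity.

Δd′ = -0.83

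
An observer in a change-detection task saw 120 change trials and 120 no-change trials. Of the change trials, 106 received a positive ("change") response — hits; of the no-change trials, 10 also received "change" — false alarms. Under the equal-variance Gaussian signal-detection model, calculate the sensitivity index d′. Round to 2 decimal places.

H = 106/120 = 0.8833
FA = 10/120 = 0.0833
z(0.8833) = 1.1916, z(0.0833) = -1.3832
d' = z(H) − z(FA) = 1.1916 − (-1.3832) = 2.5748

d′ = 2.57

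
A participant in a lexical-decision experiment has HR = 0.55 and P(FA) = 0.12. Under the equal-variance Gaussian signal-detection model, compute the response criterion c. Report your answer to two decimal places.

c = 0.52

z(H) = z(0.55) = 0.126
z(FA) = z(0.12) = -1.175
c = −½·[z(H) + z(FA)] = −0.5 × (0.126 + (-1.175)) = 0.5245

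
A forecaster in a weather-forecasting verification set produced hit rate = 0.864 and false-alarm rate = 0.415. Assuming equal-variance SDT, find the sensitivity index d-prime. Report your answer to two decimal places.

d-prime = 1.31

z(H) = z(0.864) = 1.098
z(FA) = z(0.415) = -0.215
d' = z(H) − z(FA) = 1.098 − (-0.215) = 1.313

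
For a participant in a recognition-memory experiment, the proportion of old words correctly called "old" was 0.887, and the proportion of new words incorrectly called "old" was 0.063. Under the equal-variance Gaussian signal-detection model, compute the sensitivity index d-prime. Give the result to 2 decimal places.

Φ⁻¹(H) = Φ⁻¹(0.887) = 1.2107
Φ⁻¹(FA) = Φ⁻¹(0.063) = -1.5301
d' = z(H) − z(FA) = 1.2107 − (-1.5301) = 2.7408

d-prime = 2.74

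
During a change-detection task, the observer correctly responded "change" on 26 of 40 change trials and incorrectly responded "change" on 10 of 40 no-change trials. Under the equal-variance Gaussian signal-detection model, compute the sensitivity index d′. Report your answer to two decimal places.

H = 26/40 = 0.6500
FA = 10/40 = 0.2500
z(H) = z(0.6500) = 0.3853
z(FA) = z(0.2500) = -0.6745
d' = z(H) − z(FA) = 0.3853 − (-0.6745) = 1.0598

d′ = 1.06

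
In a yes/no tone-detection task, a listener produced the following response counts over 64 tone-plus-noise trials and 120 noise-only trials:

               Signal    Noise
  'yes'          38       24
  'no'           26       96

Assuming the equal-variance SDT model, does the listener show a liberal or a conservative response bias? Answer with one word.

conservative

z(H) = 0.237, z(FA) = -0.842
c = −½·(z(H) + z(FA)) = 0.3025
c > 0 → conservative criterion (biased toward responding “no”).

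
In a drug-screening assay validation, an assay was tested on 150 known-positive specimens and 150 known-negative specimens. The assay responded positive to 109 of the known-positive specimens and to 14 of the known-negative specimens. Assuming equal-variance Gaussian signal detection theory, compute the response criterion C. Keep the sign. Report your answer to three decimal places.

C = 0.359

H = 109/150 = 0.7267
FA = 14/150 = 0.0933
z(H) = z(0.7267) = 0.6029
z(FA) = z(0.0933) = -1.3207
c = −½·[z(H) + z(FA)] = −0.5 × (0.6029 + (-1.3207)) = 0.3589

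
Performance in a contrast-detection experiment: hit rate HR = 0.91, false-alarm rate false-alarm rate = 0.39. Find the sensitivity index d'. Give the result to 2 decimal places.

Φ⁻¹(H) = 1.341
Φ⁻¹(FA) = -0.279
d' = z(H) − z(FA) = 1.341 − (-0.279) = 1.620

d' = 1.62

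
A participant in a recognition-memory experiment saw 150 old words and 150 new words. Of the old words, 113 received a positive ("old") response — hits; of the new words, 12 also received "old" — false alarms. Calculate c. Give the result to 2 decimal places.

c = 0.36

H = 113/150 = 0.7533
FA = 12/150 = 0.0800
Φ⁻¹(H) = Φ⁻¹(0.7533) = 0.6849
Φ⁻¹(FA) = Φ⁻¹(0.0800) = -1.4051
c = −½·[z(H) + z(FA)] = −0.5 × (0.6849 + (-1.4051)) = 0.3601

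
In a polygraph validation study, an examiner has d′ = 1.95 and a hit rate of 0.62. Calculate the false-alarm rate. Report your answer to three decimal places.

z(hit rate) = z(0.62) = 0.3055
z(FA) = z(H) − d' = 0.3055 − 1.95 = -1.6445
false-alarm rate = Φ(-1.6445) = 0.0500

false-alarm rate = 0.050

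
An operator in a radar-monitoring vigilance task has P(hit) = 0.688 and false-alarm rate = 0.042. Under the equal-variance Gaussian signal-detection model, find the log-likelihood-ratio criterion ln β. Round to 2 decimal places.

z(H) = 0.490
z(FA) = -1.728
ln β = −½·[z(H)² − z(FA)²] = −0.5 × (0.240 − 2.986) = 1.373

ln β = 1.37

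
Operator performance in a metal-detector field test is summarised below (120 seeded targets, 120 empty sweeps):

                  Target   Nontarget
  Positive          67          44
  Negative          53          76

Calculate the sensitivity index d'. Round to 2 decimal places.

H = 67/120 = 0.5583
FA = 44/120 = 0.3667
z(H) = 0.147
z(FA) = -0.341
d' = z(H) − z(FA) = 0.147 − (-0.341) = 0.488

d' = 0.49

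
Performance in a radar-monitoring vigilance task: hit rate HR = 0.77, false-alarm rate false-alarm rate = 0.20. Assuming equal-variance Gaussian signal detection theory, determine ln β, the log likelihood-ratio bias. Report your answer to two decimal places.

z(H) = 0.739
z(FA) = -0.842
ln β = −½·[z(H)² − z(FA)²] = −0.5 × (0.546 − 0.709) = 0.0815

ln β = 0.08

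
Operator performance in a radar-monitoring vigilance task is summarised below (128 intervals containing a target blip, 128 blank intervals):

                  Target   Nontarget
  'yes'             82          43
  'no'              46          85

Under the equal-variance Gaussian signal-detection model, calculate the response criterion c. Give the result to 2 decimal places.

H = 82/128 = 0.6406
FA = 43/128 = 0.3359
z(H) = 0.3601
z(FA) = -0.4237
c = −½·[z(H) + z(FA)] = −0.5 × (0.3601 + (-0.4237)) = 0.0318

c = 0.03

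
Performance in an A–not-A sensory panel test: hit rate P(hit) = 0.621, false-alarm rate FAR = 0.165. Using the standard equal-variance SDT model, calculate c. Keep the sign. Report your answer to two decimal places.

Φ⁻¹(H) = Φ⁻¹(0.621) = 0.3081
Φ⁻¹(FA) = Φ⁻¹(0.165) = -0.9741
c = −½·[z(H) + z(FA)] = −0.5 × (0.3081 + (-0.9741)) = 0.3330

c = 0.33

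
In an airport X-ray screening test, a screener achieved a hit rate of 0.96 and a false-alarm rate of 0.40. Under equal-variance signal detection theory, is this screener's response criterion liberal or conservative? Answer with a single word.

liberal

z(H) = 1.751, z(FA) = -0.253
c = −½·(z(H) + z(FA)) = -0.749
c < 0 → liberal criterion (biased toward responding “yes”).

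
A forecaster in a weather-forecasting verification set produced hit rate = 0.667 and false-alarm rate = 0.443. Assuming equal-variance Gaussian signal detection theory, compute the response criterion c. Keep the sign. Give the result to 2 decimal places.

Φ⁻¹(H) = 0.4316
Φ⁻¹(FA) = -0.1434
c = −½·[z(H) + z(FA)] = −0.5 × (0.4316 + (-0.1434)) = -0.1441

c = -0.14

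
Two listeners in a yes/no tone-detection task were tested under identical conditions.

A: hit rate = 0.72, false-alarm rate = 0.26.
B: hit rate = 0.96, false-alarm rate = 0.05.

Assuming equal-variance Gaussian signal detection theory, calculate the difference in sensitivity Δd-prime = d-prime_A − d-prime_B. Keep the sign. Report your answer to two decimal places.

Δd-prime = -2.17

A: z(0.72) = 0.583, z(0.26) = -0.643, d' = 1.226
B: z(0.96) = 1.751, z(0.05) = -1.645, d' = 3.396
Δd' = d'_A − d'_B = 1.226 − 3.396 = -2.170
B has the higher sensitivity.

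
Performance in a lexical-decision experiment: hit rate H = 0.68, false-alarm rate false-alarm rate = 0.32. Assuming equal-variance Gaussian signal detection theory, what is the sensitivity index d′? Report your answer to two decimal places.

z(H) = 0.4677
z(FA) = -0.4677
d' = z(H) − z(FA) = 0.4677 − (-0.4677) = 0.9354

d′ = 0.94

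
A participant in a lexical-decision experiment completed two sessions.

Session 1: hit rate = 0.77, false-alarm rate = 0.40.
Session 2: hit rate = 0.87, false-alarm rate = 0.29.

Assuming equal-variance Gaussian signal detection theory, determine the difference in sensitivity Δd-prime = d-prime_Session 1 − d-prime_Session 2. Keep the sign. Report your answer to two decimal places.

Session 1: z(0.77) = 0.739, z(0.40) = -0.253, d' = 0.992
Session 2: z(0.87) = 1.126, z(0.29) = -0.553, d' = 1.679
Δd' = d'_Session 1 − d'_Session 2 = 0.992 − 1.679 = -0.687
Session 2 has the higher sensitivity.

Δd-prime = -0.69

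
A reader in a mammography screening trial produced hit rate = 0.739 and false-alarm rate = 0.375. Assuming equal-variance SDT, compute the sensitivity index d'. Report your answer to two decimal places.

d' = 0.96

z(0.739) = 0.640, z(0.375) = -0.319
d' = z(H) − z(FA) = 0.640 − (-0.319) = 0.959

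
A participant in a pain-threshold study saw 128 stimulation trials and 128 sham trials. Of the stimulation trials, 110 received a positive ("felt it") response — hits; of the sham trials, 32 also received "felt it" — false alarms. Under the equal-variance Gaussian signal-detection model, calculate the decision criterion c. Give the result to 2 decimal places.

c = -0.20

H = 110/128 = 0.8594
FA = 32/128 = 0.2500
z(H) = 1.078
z(FA) = -0.674
c = −½·[z(H) + z(FA)] = −0.5 × (1.078 + (-0.674)) = -0.202
c < 0: the participant has a liberal response bias.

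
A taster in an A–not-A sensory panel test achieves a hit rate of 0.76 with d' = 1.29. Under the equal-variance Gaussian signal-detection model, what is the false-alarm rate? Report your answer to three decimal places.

false-alarm rate = 0.280

z(hit rate) = z(0.76) = 0.7063
z(FA) = z(H) − d' = 0.7063 − 1.29 = -0.5837
false-alarm rate = Φ(-0.5837) = 0.2797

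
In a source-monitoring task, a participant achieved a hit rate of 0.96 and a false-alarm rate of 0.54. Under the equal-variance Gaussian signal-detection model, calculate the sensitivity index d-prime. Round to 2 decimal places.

d-prime = 1.65

Φ⁻¹(0.96) = 1.751, Φ⁻¹(0.54) = 0.100
d' = z(H) − z(FA) = 1.751 − 0.100 = 1.651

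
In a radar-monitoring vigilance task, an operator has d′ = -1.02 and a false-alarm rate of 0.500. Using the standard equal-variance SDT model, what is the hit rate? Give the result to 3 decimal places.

z(false-alarm rate) = z(0.500) = 0.0000
z(H) = z(FA) + d' = 0.0000 + (-1.02) = -1.0200
hit rate = Φ(-1.0200) = 0.1539

hit rate = 0.154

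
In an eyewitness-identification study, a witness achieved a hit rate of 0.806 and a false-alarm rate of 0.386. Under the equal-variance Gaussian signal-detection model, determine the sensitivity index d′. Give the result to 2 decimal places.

Φ⁻¹(0.806) = 0.8633, Φ⁻¹(0.386) = -0.2898
d' = z(H) − z(FA) = 0.8633 − (-0.2898) = 1.1531

d′ = 1.15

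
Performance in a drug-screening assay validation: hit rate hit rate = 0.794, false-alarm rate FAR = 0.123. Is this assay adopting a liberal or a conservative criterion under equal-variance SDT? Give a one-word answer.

z(H) = 0.820, z(FA) = -1.160
c = −½·(z(H) + z(FA)) = 0.170
c > 0 → conservative criterion (biased toward responding “no”).

conservative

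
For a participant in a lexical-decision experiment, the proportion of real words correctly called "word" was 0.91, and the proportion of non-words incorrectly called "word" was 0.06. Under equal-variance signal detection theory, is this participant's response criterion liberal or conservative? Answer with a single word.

z(H) = 1.341, z(FA) = -1.555
c = −½·(z(H) + z(FA)) = 0.107
c > 0 → conservative criterion (biased toward responding “no”).

conservative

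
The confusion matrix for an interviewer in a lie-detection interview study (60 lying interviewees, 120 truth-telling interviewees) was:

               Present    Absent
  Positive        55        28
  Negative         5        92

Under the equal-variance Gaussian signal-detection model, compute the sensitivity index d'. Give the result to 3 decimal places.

H = 55/60 = 0.9167
FA = 28/120 = 0.2333
z(H) = z(0.9167) = 1.3832
z(FA) = z(0.2333) = -0.7280
d' = z(H) − z(FA) = 1.3832 − (-0.7280) = 2.1112

d' = 2.111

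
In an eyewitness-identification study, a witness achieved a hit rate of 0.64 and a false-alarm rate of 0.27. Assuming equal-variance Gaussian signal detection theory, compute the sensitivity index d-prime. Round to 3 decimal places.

z(H) = 0.3585
z(FA) = -0.6128
d' = z(H) − z(FA) = 0.3585 − (-0.6128) = 0.9713

d-prime = 0.971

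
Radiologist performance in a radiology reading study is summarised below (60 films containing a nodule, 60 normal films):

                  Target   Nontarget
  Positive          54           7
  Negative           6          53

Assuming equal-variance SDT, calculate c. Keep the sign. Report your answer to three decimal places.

c = -0.045

H = 54/60 = 0.9000
FA = 7/60 = 0.1167
z(H) = z(0.9000) = 1.2816
z(FA) = z(0.1167) = -1.1916
c = −½·[z(H) + z(FA)] = −0.5 × (1.2816 + (-1.1916)) = -0.0450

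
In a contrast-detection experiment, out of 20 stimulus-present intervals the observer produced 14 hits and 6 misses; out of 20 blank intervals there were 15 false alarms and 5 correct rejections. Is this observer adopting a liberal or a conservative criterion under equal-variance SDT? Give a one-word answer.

z(H) = 0.524, z(FA) = 0.674
c = −½·(z(H) + z(FA)) = -0.599
c < 0 → liberal criterion (biased toward responding “yes”).

liberal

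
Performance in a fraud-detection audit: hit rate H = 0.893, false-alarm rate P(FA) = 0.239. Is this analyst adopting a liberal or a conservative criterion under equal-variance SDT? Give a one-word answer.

z(H) = 1.243, z(FA) = -0.710
c = −½·(z(H) + z(FA)) = -0.2665
c < 0 → liberal criterion (biased toward responding “yes”).

liberal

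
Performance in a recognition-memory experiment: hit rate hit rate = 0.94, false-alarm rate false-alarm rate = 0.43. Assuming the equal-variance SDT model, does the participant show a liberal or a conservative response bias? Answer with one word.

liberal

z(H) = 1.555, z(FA) = -0.176
c = −½·(z(H) + z(FA)) = -0.6895
c < 0 → liberal criterion (biased toward responding “yes”).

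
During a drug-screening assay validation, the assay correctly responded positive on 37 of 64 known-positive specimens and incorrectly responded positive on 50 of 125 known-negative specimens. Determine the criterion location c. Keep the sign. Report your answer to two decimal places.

c = 0.03

H = 37/64 = 0.5781
FA = 50/125 = 0.4000
z(H) = 0.1970
z(FA) = -0.2533
c = −½·[z(H) + z(FA)] = −0.5 × (0.1970 + (-0.2533)) = 0.02815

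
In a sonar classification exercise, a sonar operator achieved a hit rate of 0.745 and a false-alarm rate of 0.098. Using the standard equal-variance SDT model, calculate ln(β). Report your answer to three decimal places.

Φ⁻¹(H) = Φ⁻¹(0.745) = 0.6588
Φ⁻¹(FA) = Φ⁻¹(0.098) = -1.2930
ln β = −½·[z(H)² − z(FA)²] = −0.5 × (0.4340 − 1.6718) = 0.6189

ln β = 0.619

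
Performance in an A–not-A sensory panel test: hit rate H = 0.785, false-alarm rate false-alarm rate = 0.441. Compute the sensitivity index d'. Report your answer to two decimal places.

z(H) = z(0.785) = 0.789
z(FA) = z(0.441) = -0.148
d' = z(H) − z(FA) = 0.789 − (-0.148) = 0.937

d' = 0.94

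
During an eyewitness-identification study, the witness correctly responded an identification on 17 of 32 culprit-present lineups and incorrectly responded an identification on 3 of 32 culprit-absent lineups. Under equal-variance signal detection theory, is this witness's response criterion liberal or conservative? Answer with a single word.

z(H) = 0.078, z(FA) = -1.318
c = −½·(z(H) + z(FA)) = 0.620
c > 0 → conservative criterion (biased toward responding “no”).

conservative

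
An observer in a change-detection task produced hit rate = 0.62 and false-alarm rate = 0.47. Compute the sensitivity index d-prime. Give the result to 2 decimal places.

Φ⁻¹(0.62) = 0.305, Φ⁻¹(0.47) = -0.075
d' = z(H) − z(FA) = 0.305 − (-0.075) = 0.380

d-prime = 0.38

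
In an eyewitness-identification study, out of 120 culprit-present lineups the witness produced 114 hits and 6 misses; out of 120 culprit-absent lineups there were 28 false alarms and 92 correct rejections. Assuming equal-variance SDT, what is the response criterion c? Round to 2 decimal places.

H = 114/120 = 0.9500
FA = 28/120 = 0.2333
z(H) = 1.6449
z(FA) = -0.7280
c = −½·[z(H) + z(FA)] = −0.5 × (1.6449 + (-0.7280)) = -0.45845

c = -0.46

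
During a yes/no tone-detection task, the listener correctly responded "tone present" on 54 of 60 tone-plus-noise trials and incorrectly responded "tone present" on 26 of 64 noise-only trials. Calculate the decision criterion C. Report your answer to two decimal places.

C = -0.52

H = 54/60 = 0.9000
FA = 26/64 = 0.4062
z(0.9000) = 1.282, z(0.4062) = -0.237
c = −½·[z(H) + z(FA)] = −0.5 × (1.282 + (-0.237)) = -0.5225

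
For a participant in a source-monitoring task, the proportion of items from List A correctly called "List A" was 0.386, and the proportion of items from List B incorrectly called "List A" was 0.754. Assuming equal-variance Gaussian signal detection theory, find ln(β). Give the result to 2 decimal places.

z(0.386) = -0.290, z(0.754) = 0.687
ln β = −½·[z(H)² − z(FA)²] = −0.5 × (0.084 − 0.472) = 0.194

ln β = 0.19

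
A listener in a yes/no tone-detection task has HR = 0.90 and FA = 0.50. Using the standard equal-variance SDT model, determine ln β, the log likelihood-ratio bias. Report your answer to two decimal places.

ln β = -0.82

z(0.90) = 1.282, z(0.50) = 0.000
ln β = −½·[z(H)² − z(FA)²] = −0.5 × (1.644 − 0.000) = -0.822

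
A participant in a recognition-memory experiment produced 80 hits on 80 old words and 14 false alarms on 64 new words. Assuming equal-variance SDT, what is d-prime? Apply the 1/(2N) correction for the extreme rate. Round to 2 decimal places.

The hit rate is 80/80 = 1, so apply the 1/(2N) correction: H → 1 − 1/(2·80) = 0.99375.
z(H) = z(0.99375) = 2.498
z(FA) = z(0.21875) = -0.776
d' = 2.498 − (-0.776) = 3.274

d-prime = 3.27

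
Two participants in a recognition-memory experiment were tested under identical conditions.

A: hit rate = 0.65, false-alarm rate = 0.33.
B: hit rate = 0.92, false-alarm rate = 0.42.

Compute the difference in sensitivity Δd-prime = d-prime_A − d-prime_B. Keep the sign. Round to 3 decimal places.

A: z(0.65) = 0.3853, z(0.33) = -0.4399, d' = 0.8252
B: z(0.92) = 1.4051, z(0.42) = -0.2019, d' = 1.6070
Δd' = d'_A − d'_B = 0.8252 − 1.6070 = -0.7818
B has the higher sensitivity.

Δd-prime = -0.782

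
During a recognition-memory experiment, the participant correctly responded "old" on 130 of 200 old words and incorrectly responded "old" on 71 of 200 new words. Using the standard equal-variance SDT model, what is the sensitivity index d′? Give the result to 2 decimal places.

d′ = 0.76

H = 130/200 = 0.6500
FA = 71/200 = 0.3550
z(H) = 0.385
z(FA) = -0.372
d' = z(H) − z(FA) = 0.385 − (-0.372) = 0.757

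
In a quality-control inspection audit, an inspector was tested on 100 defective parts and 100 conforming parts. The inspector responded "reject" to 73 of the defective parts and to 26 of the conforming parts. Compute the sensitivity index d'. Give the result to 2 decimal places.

H = 73/100 = 0.7300
FA = 26/100 = 0.2600
z(0.7300) = 0.613, z(0.2600) = -0.643
d' = z(H) − z(FA) = 0.613 − (-0.643) = 1.256

d' = 1.26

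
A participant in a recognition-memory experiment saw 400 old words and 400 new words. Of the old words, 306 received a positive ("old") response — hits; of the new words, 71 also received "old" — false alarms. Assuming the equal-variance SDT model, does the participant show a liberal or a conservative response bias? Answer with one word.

z(H) = 0.722, z(FA) = -0.925
c = −½·(z(H) + z(FA)) = 0.1015
c > 0 → conservative criterion (biased toward responding “no”).

conservative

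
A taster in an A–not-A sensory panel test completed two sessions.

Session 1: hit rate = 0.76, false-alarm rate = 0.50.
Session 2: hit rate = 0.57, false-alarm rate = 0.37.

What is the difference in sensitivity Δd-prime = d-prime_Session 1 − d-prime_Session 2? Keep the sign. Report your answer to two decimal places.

Δd-prime = 0.20

Session 1: z(0.76) = 0.706, z(0.50) = 0.000, d' = 0.706
Session 2: z(0.57) = 0.176, z(0.37) = -0.332, d' = 0.508
Δd' = d'_Session 1 − d'_Session 2 = 0.706 − 0.508 = 0.198
Session 1 has the higher sensitivity.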